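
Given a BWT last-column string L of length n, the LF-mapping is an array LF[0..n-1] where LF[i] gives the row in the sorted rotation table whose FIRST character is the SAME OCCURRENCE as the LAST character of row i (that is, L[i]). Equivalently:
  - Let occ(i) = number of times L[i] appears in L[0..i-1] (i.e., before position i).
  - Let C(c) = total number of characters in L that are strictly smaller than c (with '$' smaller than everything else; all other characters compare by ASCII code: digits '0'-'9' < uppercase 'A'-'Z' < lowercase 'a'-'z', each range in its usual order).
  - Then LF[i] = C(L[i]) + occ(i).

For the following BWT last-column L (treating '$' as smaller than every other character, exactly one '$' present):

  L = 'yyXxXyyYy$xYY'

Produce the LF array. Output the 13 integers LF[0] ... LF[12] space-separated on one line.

Answer: 8 9 1 6 2 10 11 3 12 0 7 4 5

Derivation:
Char counts: '$':1, 'X':2, 'Y':3, 'x':2, 'y':5
C (first-col start): C('$')=0, C('X')=1, C('Y')=3, C('x')=6, C('y')=8
L[0]='y': occ=0, LF[0]=C('y')+0=8+0=8
L[1]='y': occ=1, LF[1]=C('y')+1=8+1=9
L[2]='X': occ=0, LF[2]=C('X')+0=1+0=1
L[3]='x': occ=0, LF[3]=C('x')+0=6+0=6
L[4]='X': occ=1, LF[4]=C('X')+1=1+1=2
L[5]='y': occ=2, LF[5]=C('y')+2=8+2=10
L[6]='y': occ=3, LF[6]=C('y')+3=8+3=11
L[7]='Y': occ=0, LF[7]=C('Y')+0=3+0=3
L[8]='y': occ=4, LF[8]=C('y')+4=8+4=12
L[9]='$': occ=0, LF[9]=C('$')+0=0+0=0
L[10]='x': occ=1, LF[10]=C('x')+1=6+1=7
L[11]='Y': occ=1, LF[11]=C('Y')+1=3+1=4
L[12]='Y': occ=2, LF[12]=C('Y')+2=3+2=5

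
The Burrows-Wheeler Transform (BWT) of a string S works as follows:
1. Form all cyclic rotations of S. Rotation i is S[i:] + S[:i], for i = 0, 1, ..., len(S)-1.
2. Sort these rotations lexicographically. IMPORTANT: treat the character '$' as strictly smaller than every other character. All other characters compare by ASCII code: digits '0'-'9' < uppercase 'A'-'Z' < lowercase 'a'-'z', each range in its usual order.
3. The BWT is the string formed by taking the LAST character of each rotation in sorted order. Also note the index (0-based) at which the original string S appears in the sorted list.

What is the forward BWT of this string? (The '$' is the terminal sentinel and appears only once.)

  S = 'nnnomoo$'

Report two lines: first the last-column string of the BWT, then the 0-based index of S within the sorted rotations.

Answer: oo$nnonm
2

Derivation:
All 8 rotations (rotation i = S[i:]+S[:i]):
  rot[0] = nnnomoo$
  rot[1] = nnomoo$n
  rot[2] = nomoo$nn
  rot[3] = omoo$nnn
  rot[4] = moo$nnno
  rot[5] = oo$nnnom
  rot[6] = o$nnnomo
  rot[7] = $nnnomoo
Sorted (with $ < everything):
  sorted[0] = $nnnomoo  (last char: 'o')
  sorted[1] = moo$nnno  (last char: 'o')
  sorted[2] = nnnomoo$  (last char: '$')
  sorted[3] = nnomoo$n  (last char: 'n')
  sorted[4] = nomoo$nn  (last char: 'n')
  sorted[5] = o$nnnomo  (last char: 'o')
  sorted[6] = omoo$nnn  (last char: 'n')
  sorted[7] = oo$nnnom  (last char: 'm')
Last column: oo$nnonm
Original string S is at sorted index 2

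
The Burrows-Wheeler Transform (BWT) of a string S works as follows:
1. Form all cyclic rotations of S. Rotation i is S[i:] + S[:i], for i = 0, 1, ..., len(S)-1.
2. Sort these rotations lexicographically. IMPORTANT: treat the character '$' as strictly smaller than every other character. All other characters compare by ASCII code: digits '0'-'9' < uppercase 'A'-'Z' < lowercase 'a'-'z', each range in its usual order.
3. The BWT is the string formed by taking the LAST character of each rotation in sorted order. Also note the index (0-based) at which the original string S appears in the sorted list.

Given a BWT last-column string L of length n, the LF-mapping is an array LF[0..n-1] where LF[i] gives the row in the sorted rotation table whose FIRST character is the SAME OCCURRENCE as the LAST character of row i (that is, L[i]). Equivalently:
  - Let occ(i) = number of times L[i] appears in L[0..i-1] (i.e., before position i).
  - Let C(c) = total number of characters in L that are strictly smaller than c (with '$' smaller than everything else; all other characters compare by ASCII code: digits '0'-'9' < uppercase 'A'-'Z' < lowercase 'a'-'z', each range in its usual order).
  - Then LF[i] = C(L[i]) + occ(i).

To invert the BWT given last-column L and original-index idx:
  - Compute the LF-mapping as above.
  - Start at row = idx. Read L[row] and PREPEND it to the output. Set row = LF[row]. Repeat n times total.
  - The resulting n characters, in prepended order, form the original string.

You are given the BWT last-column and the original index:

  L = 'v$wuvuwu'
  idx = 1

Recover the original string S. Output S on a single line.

LF mapping: 4 0 6 1 5 2 7 3
Walk LF starting at row 1, prepending L[row]:
  step 1: row=1, L[1]='$', prepend. Next row=LF[1]=0
  step 2: row=0, L[0]='v', prepend. Next row=LF[0]=4
  step 3: row=4, L[4]='v', prepend. Next row=LF[4]=5
  step 4: row=5, L[5]='u', prepend. Next row=LF[5]=2
  step 5: row=2, L[2]='w', prepend. Next row=LF[2]=6
  step 6: row=6, L[6]='w', prepend. Next row=LF[6]=7
  step 7: row=7, L[7]='u', prepend. Next row=LF[7]=3
  step 8: row=3, L[3]='u', prepend. Next row=LF[3]=1
Reversed output: uuwwuvv$

Answer: uuwwuvv$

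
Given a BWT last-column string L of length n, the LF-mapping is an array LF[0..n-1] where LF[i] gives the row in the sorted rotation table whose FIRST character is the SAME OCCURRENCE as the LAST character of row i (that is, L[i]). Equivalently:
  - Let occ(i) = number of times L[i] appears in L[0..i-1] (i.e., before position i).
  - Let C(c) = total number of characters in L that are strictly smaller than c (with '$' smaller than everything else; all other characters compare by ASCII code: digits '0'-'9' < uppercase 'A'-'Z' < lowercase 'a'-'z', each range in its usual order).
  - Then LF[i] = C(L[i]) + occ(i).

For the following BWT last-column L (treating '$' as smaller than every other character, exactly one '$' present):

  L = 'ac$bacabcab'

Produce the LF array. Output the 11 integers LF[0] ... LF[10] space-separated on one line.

Char counts: '$':1, 'a':4, 'b':3, 'c':3
C (first-col start): C('$')=0, C('a')=1, C('b')=5, C('c')=8
L[0]='a': occ=0, LF[0]=C('a')+0=1+0=1
L[1]='c': occ=0, LF[1]=C('c')+0=8+0=8
L[2]='$': occ=0, LF[2]=C('$')+0=0+0=0
L[3]='b': occ=0, LF[3]=C('b')+0=5+0=5
L[4]='a': occ=1, LF[4]=C('a')+1=1+1=2
L[5]='c': occ=1, LF[5]=C('c')+1=8+1=9
L[6]='a': occ=2, LF[6]=C('a')+2=1+2=3
L[7]='b': occ=1, LF[7]=C('b')+1=5+1=6
L[8]='c': occ=2, LF[8]=C('c')+2=8+2=10
L[9]='a': occ=3, LF[9]=C('a')+3=1+3=4
L[10]='b': occ=2, LF[10]=C('b')+2=5+2=7

Answer: 1 8 0 5 2 9 3 6 10 4 7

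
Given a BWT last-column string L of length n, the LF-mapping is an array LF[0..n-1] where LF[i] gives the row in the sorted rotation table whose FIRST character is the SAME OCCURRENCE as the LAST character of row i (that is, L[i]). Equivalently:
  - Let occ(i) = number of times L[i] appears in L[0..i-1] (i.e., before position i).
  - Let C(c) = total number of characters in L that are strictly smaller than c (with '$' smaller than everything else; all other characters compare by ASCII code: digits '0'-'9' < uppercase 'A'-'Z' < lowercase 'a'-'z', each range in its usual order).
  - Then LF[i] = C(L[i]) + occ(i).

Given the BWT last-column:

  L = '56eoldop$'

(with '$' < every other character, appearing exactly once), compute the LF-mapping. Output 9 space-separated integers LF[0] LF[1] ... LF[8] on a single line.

Char counts: '$':1, '5':1, '6':1, 'd':1, 'e':1, 'l':1, 'o':2, 'p':1
C (first-col start): C('$')=0, C('5')=1, C('6')=2, C('d')=3, C('e')=4, C('l')=5, C('o')=6, C('p')=8
L[0]='5': occ=0, LF[0]=C('5')+0=1+0=1
L[1]='6': occ=0, LF[1]=C('6')+0=2+0=2
L[2]='e': occ=0, LF[2]=C('e')+0=4+0=4
L[3]='o': occ=0, LF[3]=C('o')+0=6+0=6
L[4]='l': occ=0, LF[4]=C('l')+0=5+0=5
L[5]='d': occ=0, LF[5]=C('d')+0=3+0=3
L[6]='o': occ=1, LF[6]=C('o')+1=6+1=7
L[7]='p': occ=0, LF[7]=C('p')+0=8+0=8
L[8]='$': occ=0, LF[8]=C('$')+0=0+0=0

Answer: 1 2 4 6 5 3 7 8 0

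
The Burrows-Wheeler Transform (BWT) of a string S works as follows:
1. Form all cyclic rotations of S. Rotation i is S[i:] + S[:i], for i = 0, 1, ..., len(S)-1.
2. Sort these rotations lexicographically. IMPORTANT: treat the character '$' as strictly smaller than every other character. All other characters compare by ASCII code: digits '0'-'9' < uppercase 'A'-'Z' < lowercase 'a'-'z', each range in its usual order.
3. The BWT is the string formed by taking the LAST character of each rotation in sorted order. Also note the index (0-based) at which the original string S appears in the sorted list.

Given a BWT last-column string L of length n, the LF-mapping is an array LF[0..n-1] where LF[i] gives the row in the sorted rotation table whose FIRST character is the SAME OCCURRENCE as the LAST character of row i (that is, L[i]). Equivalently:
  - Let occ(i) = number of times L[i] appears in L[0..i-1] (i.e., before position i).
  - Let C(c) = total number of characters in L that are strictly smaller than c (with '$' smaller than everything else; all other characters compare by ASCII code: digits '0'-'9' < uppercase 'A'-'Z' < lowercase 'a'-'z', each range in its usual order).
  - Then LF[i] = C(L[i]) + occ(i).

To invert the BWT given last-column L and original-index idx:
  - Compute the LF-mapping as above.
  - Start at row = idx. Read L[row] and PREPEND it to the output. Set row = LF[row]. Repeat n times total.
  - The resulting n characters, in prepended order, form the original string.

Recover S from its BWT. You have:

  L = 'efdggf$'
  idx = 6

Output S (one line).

LF mapping: 2 3 1 5 6 4 0
Walk LF starting at row 6, prepending L[row]:
  step 1: row=6, L[6]='$', prepend. Next row=LF[6]=0
  step 2: row=0, L[0]='e', prepend. Next row=LF[0]=2
  step 3: row=2, L[2]='d', prepend. Next row=LF[2]=1
  step 4: row=1, L[1]='f', prepend. Next row=LF[1]=3
  step 5: row=3, L[3]='g', prepend. Next row=LF[3]=5
  step 6: row=5, L[5]='f', prepend. Next row=LF[5]=4
  step 7: row=4, L[4]='g', prepend. Next row=LF[4]=6
Reversed output: gfgfde$

Answer: gfgfde$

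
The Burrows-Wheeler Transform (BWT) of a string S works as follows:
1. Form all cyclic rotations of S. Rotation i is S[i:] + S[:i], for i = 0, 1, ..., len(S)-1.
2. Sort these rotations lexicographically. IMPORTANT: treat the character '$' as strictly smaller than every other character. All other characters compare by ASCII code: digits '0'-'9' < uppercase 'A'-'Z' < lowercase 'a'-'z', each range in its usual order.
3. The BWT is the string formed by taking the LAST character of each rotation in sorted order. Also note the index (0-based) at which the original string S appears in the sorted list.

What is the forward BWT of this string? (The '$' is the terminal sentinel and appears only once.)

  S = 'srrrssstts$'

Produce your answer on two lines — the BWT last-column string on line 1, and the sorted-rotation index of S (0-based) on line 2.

All 11 rotations (rotation i = S[i:]+S[:i]):
  rot[0] = srrrssstts$
  rot[1] = rrrssstts$s
  rot[2] = rrssstts$sr
  rot[3] = rssstts$srr
  rot[4] = ssstts$srrr
  rot[5] = sstts$srrrs
  rot[6] = stts$srrrss
  rot[7] = tts$srrrsss
  rot[8] = ts$srrrssst
  rot[9] = s$srrrssstt
  rot[10] = $srrrssstts
Sorted (with $ < everything):
  sorted[0] = $srrrssstts  (last char: 's')
  sorted[1] = rrrssstts$s  (last char: 's')
  sorted[2] = rrssstts$sr  (last char: 'r')
  sorted[3] = rssstts$srr  (last char: 'r')
  sorted[4] = s$srrrssstt  (last char: 't')
  sorted[5] = srrrssstts$  (last char: '$')
  sorted[6] = ssstts$srrr  (last char: 'r')
  sorted[7] = sstts$srrrs  (last char: 's')
  sorted[8] = stts$srrrss  (last char: 's')
  sorted[9] = ts$srrrssst  (last char: 't')
  sorted[10] = tts$srrrsss  (last char: 's')
Last column: ssrrt$rssts
Original string S is at sorted index 5

Answer: ssrrt$rssts
5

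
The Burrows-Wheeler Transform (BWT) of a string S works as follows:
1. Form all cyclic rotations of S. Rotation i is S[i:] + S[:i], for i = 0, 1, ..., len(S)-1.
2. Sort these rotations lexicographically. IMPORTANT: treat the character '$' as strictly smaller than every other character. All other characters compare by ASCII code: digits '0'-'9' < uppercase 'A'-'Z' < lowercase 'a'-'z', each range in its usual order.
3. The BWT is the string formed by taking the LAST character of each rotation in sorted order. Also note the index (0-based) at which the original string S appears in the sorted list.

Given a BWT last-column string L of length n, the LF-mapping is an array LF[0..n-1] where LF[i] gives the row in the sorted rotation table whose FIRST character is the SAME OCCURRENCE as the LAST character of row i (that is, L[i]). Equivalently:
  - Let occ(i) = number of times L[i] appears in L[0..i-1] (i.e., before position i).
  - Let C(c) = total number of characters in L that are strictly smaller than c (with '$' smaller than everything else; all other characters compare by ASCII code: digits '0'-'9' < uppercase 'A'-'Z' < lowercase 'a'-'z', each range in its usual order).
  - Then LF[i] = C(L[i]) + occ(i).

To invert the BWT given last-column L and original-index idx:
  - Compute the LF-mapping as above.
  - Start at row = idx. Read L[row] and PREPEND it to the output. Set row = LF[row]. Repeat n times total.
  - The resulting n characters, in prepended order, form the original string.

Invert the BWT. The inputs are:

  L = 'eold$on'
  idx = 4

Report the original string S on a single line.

LF mapping: 2 5 3 1 0 6 4
Walk LF starting at row 4, prepending L[row]:
  step 1: row=4, L[4]='$', prepend. Next row=LF[4]=0
  step 2: row=0, L[0]='e', prepend. Next row=LF[0]=2
  step 3: row=2, L[2]='l', prepend. Next row=LF[2]=3
  step 4: row=3, L[3]='d', prepend. Next row=LF[3]=1
  step 5: row=1, L[1]='o', prepend. Next row=LF[1]=5
  step 6: row=5, L[5]='o', prepend. Next row=LF[5]=6
  step 7: row=6, L[6]='n', prepend. Next row=LF[6]=4
Reversed output: noodle$

Answer: noodle$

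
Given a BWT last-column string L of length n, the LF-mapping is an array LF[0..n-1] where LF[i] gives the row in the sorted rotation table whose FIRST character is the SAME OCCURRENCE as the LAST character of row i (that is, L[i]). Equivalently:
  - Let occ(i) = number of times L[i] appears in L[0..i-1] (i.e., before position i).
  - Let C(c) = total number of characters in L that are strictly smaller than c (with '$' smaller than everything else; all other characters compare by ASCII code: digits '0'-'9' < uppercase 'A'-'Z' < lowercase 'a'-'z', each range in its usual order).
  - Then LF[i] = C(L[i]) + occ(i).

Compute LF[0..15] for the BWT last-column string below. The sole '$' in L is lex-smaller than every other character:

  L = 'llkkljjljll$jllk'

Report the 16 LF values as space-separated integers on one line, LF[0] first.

Answer: 8 9 5 6 10 1 2 11 3 12 13 0 4 14 15 7

Derivation:
Char counts: '$':1, 'j':4, 'k':3, 'l':8
C (first-col start): C('$')=0, C('j')=1, C('k')=5, C('l')=8
L[0]='l': occ=0, LF[0]=C('l')+0=8+0=8
L[1]='l': occ=1, LF[1]=C('l')+1=8+1=9
L[2]='k': occ=0, LF[2]=C('k')+0=5+0=5
L[3]='k': occ=1, LF[3]=C('k')+1=5+1=6
L[4]='l': occ=2, LF[4]=C('l')+2=8+2=10
L[5]='j': occ=0, LF[5]=C('j')+0=1+0=1
L[6]='j': occ=1, LF[6]=C('j')+1=1+1=2
L[7]='l': occ=3, LF[7]=C('l')+3=8+3=11
L[8]='j': occ=2, LF[8]=C('j')+2=1+2=3
L[9]='l': occ=4, LF[9]=C('l')+4=8+4=12
L[10]='l': occ=5, LF[10]=C('l')+5=8+5=13
L[11]='$': occ=0, LF[11]=C('$')+0=0+0=0
L[12]='j': occ=3, LF[12]=C('j')+3=1+3=4
L[13]='l': occ=6, LF[13]=C('l')+6=8+6=14
L[14]='l': occ=7, LF[14]=C('l')+7=8+7=15
L[15]='k': occ=2, LF[15]=C('k')+2=5+2=7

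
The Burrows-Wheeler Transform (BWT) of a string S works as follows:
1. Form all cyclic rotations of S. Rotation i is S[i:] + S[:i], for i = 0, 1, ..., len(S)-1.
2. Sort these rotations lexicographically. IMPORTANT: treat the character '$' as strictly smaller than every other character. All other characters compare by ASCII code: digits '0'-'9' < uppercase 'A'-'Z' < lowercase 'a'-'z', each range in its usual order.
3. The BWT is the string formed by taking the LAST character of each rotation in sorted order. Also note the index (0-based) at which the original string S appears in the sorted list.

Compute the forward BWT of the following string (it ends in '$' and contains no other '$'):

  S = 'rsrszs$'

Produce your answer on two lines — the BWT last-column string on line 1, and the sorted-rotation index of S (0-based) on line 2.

All 7 rotations (rotation i = S[i:]+S[:i]):
  rot[0] = rsrszs$
  rot[1] = srszs$r
  rot[2] = rszs$rs
  rot[3] = szs$rsr
  rot[4] = zs$rsrs
  rot[5] = s$rsrsz
  rot[6] = $rsrszs
Sorted (with $ < everything):
  sorted[0] = $rsrszs  (last char: 's')
  sorted[1] = rsrszs$  (last char: '$')
  sorted[2] = rszs$rs  (last char: 's')
  sorted[3] = s$rsrsz  (last char: 'z')
  sorted[4] = srszs$r  (last char: 'r')
  sorted[5] = szs$rsr  (last char: 'r')
  sorted[6] = zs$rsrs  (last char: 's')
Last column: s$szrrs
Original string S is at sorted index 1

Answer: s$szrrs
1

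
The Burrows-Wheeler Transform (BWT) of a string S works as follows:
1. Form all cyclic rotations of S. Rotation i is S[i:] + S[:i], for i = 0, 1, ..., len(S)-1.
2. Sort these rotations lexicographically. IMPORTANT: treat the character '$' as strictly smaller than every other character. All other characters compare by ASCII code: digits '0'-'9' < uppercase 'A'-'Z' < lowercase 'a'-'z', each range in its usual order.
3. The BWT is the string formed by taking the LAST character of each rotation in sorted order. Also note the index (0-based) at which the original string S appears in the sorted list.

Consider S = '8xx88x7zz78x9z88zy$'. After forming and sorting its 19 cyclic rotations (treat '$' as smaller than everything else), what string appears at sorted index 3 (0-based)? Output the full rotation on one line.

Answer: 88x7zz78x9z88zy$8xx

Derivation:
All 19 rotations (rotation i = S[i:]+S[:i]):
  rot[0] = 8xx88x7zz78x9z88zy$
  rot[1] = xx88x7zz78x9z88zy$8
  rot[2] = x88x7zz78x9z88zy$8x
  rot[3] = 88x7zz78x9z88zy$8xx
  rot[4] = 8x7zz78x9z88zy$8xx8
  rot[5] = x7zz78x9z88zy$8xx88
  rot[6] = 7zz78x9z88zy$8xx88x
  rot[7] = zz78x9z88zy$8xx88x7
  rot[8] = z78x9z88zy$8xx88x7z
  rot[9] = 78x9z88zy$8xx88x7zz
  rot[10] = 8x9z88zy$8xx88x7zz7
  rot[11] = x9z88zy$8xx88x7zz78
  rot[12] = 9z88zy$8xx88x7zz78x
  rot[13] = z88zy$8xx88x7zz78x9
  rot[14] = 88zy$8xx88x7zz78x9z
  rot[15] = 8zy$8xx88x7zz78x9z8
  rot[16] = zy$8xx88x7zz78x9z88
  rot[17] = y$8xx88x7zz78x9z88z
  rot[18] = $8xx88x7zz78x9z88zy
Sorted (with $ < everything):
  sorted[0] = $8xx88x7zz78x9z88zy
  sorted[1] = 78x9z88zy$8xx88x7zz
  sorted[2] = 7zz78x9z88zy$8xx88x
  sorted[3] = 88x7zz78x9z88zy$8xx
  sorted[4] = 88zy$8xx88x7zz78x9z
  sorted[5] = 8x7zz78x9z88zy$8xx8
  sorted[6] = 8x9z88zy$8xx88x7zz7
  sorted[7] = 8xx88x7zz78x9z88zy$
  sorted[8] = 8zy$8xx88x7zz78x9z8
  sorted[9] = 9z88zy$8xx88x7zz78x
  sorted[10] = x7zz78x9z88zy$8xx88
  sorted[11] = x88x7zz78x9z88zy$8x
  sorted[12] = x9z88zy$8xx88x7zz78
  sorted[13] = xx88x7zz78x9z88zy$8
  sorted[14] = y$8xx88x7zz78x9z88z
  sorted[15] = z78x9z88zy$8xx88x7z
  sorted[16] = z88zy$8xx88x7zz78x9
  sorted[17] = zy$8xx88x7zz78x9z88
  sorted[18] = zz78x9z88zy$8xx88x7
sorted[3] = 88x7zz78x9z88zy$8xx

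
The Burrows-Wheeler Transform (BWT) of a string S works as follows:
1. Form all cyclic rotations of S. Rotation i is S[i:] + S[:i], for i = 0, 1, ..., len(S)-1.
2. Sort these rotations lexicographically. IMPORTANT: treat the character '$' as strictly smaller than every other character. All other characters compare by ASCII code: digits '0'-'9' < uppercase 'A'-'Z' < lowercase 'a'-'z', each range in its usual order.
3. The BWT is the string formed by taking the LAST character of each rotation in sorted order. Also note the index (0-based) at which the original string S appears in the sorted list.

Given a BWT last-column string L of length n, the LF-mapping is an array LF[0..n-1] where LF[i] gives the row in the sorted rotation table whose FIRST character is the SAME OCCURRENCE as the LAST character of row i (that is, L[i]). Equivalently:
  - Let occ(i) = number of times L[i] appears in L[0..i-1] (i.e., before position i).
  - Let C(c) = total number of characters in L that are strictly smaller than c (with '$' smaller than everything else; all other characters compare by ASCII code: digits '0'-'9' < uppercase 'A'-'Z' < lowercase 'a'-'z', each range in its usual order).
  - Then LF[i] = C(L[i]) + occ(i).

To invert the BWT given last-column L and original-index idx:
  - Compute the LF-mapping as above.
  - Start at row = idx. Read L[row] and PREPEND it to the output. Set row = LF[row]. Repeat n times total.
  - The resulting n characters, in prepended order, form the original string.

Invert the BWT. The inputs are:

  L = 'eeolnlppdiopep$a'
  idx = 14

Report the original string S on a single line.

Answer: poodlepineapple$

Derivation:
LF mapping: 3 4 10 7 9 8 12 13 2 6 11 14 5 15 0 1
Walk LF starting at row 14, prepending L[row]:
  step 1: row=14, L[14]='$', prepend. Next row=LF[14]=0
  step 2: row=0, L[0]='e', prepend. Next row=LF[0]=3
  step 3: row=3, L[3]='l', prepend. Next row=LF[3]=7
  step 4: row=7, L[7]='p', prepend. Next row=LF[7]=13
  step 5: row=13, L[13]='p', prepend. Next row=LF[13]=15
  step 6: row=15, L[15]='a', prepend. Next row=LF[15]=1
  step 7: row=1, L[1]='e', prepend. Next row=LF[1]=4
  step 8: row=4, L[4]='n', prepend. Next row=LF[4]=9
  step 9: row=9, L[9]='i', prepend. Next row=LF[9]=6
  step 10: row=6, L[6]='p', prepend. Next row=LF[6]=12
  step 11: row=12, L[12]='e', prepend. Next row=LF[12]=5
  step 12: row=5, L[5]='l', prepend. Next row=LF[5]=8
  step 13: row=8, L[8]='d', prepend. Next row=LF[8]=2
  step 14: row=2, L[2]='o', prepend. Next row=LF[2]=10
  step 15: row=10, L[10]='o', prepend. Next row=LF[10]=11
  step 16: row=11, L[11]='p', prepend. Next row=LF[11]=14
Reversed output: poodlepineapple$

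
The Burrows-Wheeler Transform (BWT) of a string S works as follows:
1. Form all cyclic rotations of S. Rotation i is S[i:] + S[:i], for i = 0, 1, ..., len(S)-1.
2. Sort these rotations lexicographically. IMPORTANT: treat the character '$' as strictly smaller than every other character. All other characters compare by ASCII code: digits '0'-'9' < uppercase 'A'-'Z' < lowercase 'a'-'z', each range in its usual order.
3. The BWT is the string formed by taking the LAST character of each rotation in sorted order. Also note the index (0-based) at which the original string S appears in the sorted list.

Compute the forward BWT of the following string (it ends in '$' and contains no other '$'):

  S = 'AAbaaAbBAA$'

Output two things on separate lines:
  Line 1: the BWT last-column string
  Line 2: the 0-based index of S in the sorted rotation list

All 11 rotations (rotation i = S[i:]+S[:i]):
  rot[0] = AAbaaAbBAA$
  rot[1] = AbaaAbBAA$A
  rot[2] = baaAbBAA$AA
  rot[3] = aaAbBAA$AAb
  rot[4] = aAbBAA$AAba
  rot[5] = AbBAA$AAbaa
  rot[6] = bBAA$AAbaaA
  rot[7] = BAA$AAbaaAb
  rot[8] = AA$AAbaaAbB
  rot[9] = A$AAbaaAbBA
  rot[10] = $AAbaaAbBAA
Sorted (with $ < everything):
  sorted[0] = $AAbaaAbBAA  (last char: 'A')
  sorted[1] = A$AAbaaAbBA  (last char: 'A')
  sorted[2] = AA$AAbaaAbB  (last char: 'B')
  sorted[3] = AAbaaAbBAA$  (last char: '$')
  sorted[4] = AbBAA$AAbaa  (last char: 'a')
  sorted[5] = AbaaAbBAA$A  (last char: 'A')
  sorted[6] = BAA$AAbaaAb  (last char: 'b')
  sorted[7] = aAbBAA$AAba  (last char: 'a')
  sorted[8] = aaAbBAA$AAb  (last char: 'b')
  sorted[9] = bBAA$AAbaaA  (last char: 'A')
  sorted[10] = baaAbBAA$AA  (last char: 'A')
Last column: AAB$aAbabAA
Original string S is at sorted index 3

Answer: AAB$aAbabAA
3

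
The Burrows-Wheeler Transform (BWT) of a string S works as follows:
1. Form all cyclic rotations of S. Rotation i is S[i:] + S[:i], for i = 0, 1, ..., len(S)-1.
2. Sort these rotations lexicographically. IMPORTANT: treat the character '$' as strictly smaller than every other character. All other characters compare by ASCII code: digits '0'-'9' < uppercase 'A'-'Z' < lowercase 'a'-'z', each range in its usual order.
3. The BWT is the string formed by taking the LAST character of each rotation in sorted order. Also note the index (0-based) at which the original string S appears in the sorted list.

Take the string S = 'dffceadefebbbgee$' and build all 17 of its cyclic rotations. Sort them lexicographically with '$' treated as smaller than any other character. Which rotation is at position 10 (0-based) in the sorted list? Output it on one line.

All 17 rotations (rotation i = S[i:]+S[:i]):
  rot[0] = dffceadefebbbgee$
  rot[1] = ffceadefebbbgee$d
  rot[2] = fceadefebbbgee$df
  rot[3] = ceadefebbbgee$dff
  rot[4] = eadefebbbgee$dffc
  rot[5] = adefebbbgee$dffce
  rot[6] = defebbbgee$dffcea
  rot[7] = efebbbgee$dffcead
  rot[8] = febbbgee$dffceade
  rot[9] = ebbbgee$dffceadef
  rot[10] = bbbgee$dffceadefe
  rot[11] = bbgee$dffceadefeb
  rot[12] = bgee$dffceadefebb
  rot[13] = gee$dffceadefebbb
  rot[14] = ee$dffceadefebbbg
  rot[15] = e$dffceadefebbbge
  rot[16] = $dffceadefebbbgee
Sorted (with $ < everything):
  sorted[0] = $dffceadefebbbgee
  sorted[1] = adefebbbgee$dffce
  sorted[2] = bbbgee$dffceadefe
  sorted[3] = bbgee$dffceadefeb
  sorted[4] = bgee$dffceadefebb
  sorted[5] = ceadefebbbgee$dff
  sorted[6] = defebbbgee$dffcea
  sorted[7] = dffceadefebbbgee$
  sorted[8] = e$dffceadefebbbge
  sorted[9] = eadefebbbgee$dffc
  sorted[10] = ebbbgee$dffceadef
  sorted[11] = ee$dffceadefebbbg
  sorted[12] = efebbbgee$dffcead
  sorted[13] = fceadefebbbgee$df
  sorted[14] = febbbgee$dffceade
  sorted[15] = ffceadefebbbgee$d
  sorted[16] = gee$dffceadefebbb
sorted[10] = ebbbgee$dffceadef

Answer: ebbbgee$dffceadef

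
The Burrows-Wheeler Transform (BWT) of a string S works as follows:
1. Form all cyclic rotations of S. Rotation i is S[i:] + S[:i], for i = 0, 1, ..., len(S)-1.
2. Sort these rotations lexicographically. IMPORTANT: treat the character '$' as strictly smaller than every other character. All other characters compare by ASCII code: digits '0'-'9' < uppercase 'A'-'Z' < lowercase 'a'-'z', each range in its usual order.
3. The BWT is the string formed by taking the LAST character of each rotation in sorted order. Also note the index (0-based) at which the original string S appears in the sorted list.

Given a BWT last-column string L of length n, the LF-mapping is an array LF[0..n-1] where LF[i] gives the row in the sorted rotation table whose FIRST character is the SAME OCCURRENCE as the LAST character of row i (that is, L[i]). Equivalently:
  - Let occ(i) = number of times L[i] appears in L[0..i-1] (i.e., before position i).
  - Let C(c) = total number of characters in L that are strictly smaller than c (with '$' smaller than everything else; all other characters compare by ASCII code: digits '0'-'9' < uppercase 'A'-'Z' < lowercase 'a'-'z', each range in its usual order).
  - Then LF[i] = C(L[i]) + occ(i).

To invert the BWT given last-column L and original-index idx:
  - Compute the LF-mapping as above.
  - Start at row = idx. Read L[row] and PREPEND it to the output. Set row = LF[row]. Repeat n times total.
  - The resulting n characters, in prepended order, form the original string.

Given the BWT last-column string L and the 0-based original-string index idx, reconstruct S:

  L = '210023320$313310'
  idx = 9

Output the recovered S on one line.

LF mapping: 8 5 1 2 9 11 12 10 3 0 13 6 14 15 7 4
Walk LF starting at row 9, prepending L[row]:
  step 1: row=9, L[9]='$', prepend. Next row=LF[9]=0
  step 2: row=0, L[0]='2', prepend. Next row=LF[0]=8
  step 3: row=8, L[8]='0', prepend. Next row=LF[8]=3
  step 4: row=3, L[3]='0', prepend. Next row=LF[3]=2
  step 5: row=2, L[2]='0', prepend. Next row=LF[2]=1
  step 6: row=1, L[1]='1', prepend. Next row=LF[1]=5
  step 7: row=5, L[5]='3', prepend. Next row=LF[5]=11
  step 8: row=11, L[11]='1', prepend. Next row=LF[11]=6
  step 9: row=6, L[6]='3', prepend. Next row=LF[6]=12
  step 10: row=12, L[12]='3', prepend. Next row=LF[12]=14
  step 11: row=14, L[14]='1', prepend. Next row=LF[14]=7
  step 12: row=7, L[7]='2', prepend. Next row=LF[7]=10
  step 13: row=10, L[10]='3', prepend. Next row=LF[10]=13
  step 14: row=13, L[13]='3', prepend. Next row=LF[13]=15
  step 15: row=15, L[15]='0', prepend. Next row=LF[15]=4
  step 16: row=4, L[4]='2', prepend. Next row=LF[4]=9
Reversed output: 203321331310002$

Answer: 203321331310002$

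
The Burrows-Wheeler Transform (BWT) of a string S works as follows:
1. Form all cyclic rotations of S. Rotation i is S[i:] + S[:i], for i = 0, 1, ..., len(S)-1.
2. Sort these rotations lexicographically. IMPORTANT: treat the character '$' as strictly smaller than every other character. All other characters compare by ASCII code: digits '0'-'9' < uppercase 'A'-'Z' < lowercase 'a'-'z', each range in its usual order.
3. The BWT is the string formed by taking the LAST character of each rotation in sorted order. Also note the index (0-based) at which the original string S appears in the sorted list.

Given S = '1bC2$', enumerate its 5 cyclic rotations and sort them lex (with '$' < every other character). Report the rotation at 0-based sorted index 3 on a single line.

Answer: C2$1b

Derivation:
All 5 rotations (rotation i = S[i:]+S[:i]):
  rot[0] = 1bC2$
  rot[1] = bC2$1
  rot[2] = C2$1b
  rot[3] = 2$1bC
  rot[4] = $1bC2
Sorted (with $ < everything):
  sorted[0] = $1bC2
  sorted[1] = 1bC2$
  sorted[2] = 2$1bC
  sorted[3] = C2$1b
  sorted[4] = bC2$1
sorted[3] = C2$1b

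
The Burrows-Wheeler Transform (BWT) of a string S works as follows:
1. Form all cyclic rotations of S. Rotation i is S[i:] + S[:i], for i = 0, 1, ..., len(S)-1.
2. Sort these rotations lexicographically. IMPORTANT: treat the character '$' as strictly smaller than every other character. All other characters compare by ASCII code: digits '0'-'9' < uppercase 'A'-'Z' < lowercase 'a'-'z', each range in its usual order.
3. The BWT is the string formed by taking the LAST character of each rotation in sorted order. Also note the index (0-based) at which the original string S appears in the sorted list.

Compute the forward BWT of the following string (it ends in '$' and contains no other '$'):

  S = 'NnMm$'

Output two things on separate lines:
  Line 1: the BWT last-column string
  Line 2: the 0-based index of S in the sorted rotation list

All 5 rotations (rotation i = S[i:]+S[:i]):
  rot[0] = NnMm$
  rot[1] = nMm$N
  rot[2] = Mm$Nn
  rot[3] = m$NnM
  rot[4] = $NnMm
Sorted (with $ < everything):
  sorted[0] = $NnMm  (last char: 'm')
  sorted[1] = Mm$Nn  (last char: 'n')
  sorted[2] = NnMm$  (last char: '$')
  sorted[3] = m$NnM  (last char: 'M')
  sorted[4] = nMm$N  (last char: 'N')
Last column: mn$MN
Original string S is at sorted index 2

Answer: mn$MN
2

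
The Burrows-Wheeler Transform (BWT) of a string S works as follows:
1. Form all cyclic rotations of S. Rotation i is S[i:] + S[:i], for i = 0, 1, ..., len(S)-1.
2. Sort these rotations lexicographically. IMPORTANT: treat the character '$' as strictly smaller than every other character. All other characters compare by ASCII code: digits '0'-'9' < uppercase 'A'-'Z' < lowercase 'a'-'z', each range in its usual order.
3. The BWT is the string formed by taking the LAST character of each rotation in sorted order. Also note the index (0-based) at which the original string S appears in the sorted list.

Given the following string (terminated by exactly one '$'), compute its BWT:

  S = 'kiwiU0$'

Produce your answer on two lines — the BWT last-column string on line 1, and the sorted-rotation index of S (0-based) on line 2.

All 7 rotations (rotation i = S[i:]+S[:i]):
  rot[0] = kiwiU0$
  rot[1] = iwiU0$k
  rot[2] = wiU0$ki
  rot[3] = iU0$kiw
  rot[4] = U0$kiwi
  rot[5] = 0$kiwiU
  rot[6] = $kiwiU0
Sorted (with $ < everything):
  sorted[0] = $kiwiU0  (last char: '0')
  sorted[1] = 0$kiwiU  (last char: 'U')
  sorted[2] = U0$kiwi  (last char: 'i')
  sorted[3] = iU0$kiw  (last char: 'w')
  sorted[4] = iwiU0$k  (last char: 'k')
  sorted[5] = kiwiU0$  (last char: '$')
  sorted[6] = wiU0$ki  (last char: 'i')
Last column: 0Uiwk$i
Original string S is at sorted index 5

Answer: 0Uiwk$i
5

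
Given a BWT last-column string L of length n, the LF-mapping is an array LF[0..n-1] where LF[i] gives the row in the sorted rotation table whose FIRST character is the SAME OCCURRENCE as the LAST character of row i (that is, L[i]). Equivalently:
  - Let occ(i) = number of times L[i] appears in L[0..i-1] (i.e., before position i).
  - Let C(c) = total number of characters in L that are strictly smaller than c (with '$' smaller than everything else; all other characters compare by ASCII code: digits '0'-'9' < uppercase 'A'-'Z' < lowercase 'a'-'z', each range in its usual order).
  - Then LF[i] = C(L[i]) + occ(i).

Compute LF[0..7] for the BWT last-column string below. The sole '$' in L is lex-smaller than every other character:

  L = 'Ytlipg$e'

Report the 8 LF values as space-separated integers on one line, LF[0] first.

Char counts: '$':1, 'Y':1, 'e':1, 'g':1, 'i':1, 'l':1, 'p':1, 't':1
C (first-col start): C('$')=0, C('Y')=1, C('e')=2, C('g')=3, C('i')=4, C('l')=5, C('p')=6, C('t')=7
L[0]='Y': occ=0, LF[0]=C('Y')+0=1+0=1
L[1]='t': occ=0, LF[1]=C('t')+0=7+0=7
L[2]='l': occ=0, LF[2]=C('l')+0=5+0=5
L[3]='i': occ=0, LF[3]=C('i')+0=4+0=4
L[4]='p': occ=0, LF[4]=C('p')+0=6+0=6
L[5]='g': occ=0, LF[5]=C('g')+0=3+0=3
L[6]='$': occ=0, LF[6]=C('$')+0=0+0=0
L[7]='e': occ=0, LF[7]=C('e')+0=2+0=2

Answer: 1 7 5 4 6 3 0 2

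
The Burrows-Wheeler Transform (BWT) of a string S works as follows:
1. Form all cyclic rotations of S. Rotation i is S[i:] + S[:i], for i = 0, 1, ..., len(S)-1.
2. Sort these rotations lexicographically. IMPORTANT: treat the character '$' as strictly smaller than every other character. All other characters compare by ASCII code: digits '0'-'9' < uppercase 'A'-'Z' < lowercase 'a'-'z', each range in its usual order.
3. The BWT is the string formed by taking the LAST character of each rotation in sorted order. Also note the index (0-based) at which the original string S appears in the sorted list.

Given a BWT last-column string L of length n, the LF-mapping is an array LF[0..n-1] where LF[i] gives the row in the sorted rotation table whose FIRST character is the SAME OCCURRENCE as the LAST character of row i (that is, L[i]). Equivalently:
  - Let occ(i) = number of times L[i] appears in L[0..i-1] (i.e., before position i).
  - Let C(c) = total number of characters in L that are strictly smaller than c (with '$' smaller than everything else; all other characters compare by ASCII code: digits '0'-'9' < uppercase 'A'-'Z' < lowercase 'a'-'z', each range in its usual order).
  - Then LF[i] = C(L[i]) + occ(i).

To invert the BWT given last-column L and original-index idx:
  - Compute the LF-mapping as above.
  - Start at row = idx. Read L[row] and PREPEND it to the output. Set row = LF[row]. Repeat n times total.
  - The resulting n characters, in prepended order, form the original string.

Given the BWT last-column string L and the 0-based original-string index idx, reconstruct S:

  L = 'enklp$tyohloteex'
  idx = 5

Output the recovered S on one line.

Answer: kettlexylophone$

Derivation:
LF mapping: 1 8 5 6 11 0 12 15 9 4 7 10 13 2 3 14
Walk LF starting at row 5, prepending L[row]:
  step 1: row=5, L[5]='$', prepend. Next row=LF[5]=0
  step 2: row=0, L[0]='e', prepend. Next row=LF[0]=1
  step 3: row=1, L[1]='n', prepend. Next row=LF[1]=8
  step 4: row=8, L[8]='o', prepend. Next row=LF[8]=9
  step 5: row=9, L[9]='h', prepend. Next row=LF[9]=4
  step 6: row=4, L[4]='p', prepend. Next row=LF[4]=11
  step 7: row=11, L[11]='o', prepend. Next row=LF[11]=10
  step 8: row=10, L[10]='l', prepend. Next row=LF[10]=7
  step 9: row=7, L[7]='y', prepend. Next row=LF[7]=15
  step 10: row=15, L[15]='x', prepend. Next row=LF[15]=14
  step 11: row=14, L[14]='e', prepend. Next row=LF[14]=3
  step 12: row=3, L[3]='l', prepend. Next row=LF[3]=6
  step 13: row=6, L[6]='t', prepend. Next row=LF[6]=12
  step 14: row=12, L[12]='t', prepend. Next row=LF[12]=13
  step 15: row=13, L[13]='e', prepend. Next row=LF[13]=2
  step 16: row=2, L[2]='k', prepend. Next row=LF[2]=5
Reversed output: kettlexylophone$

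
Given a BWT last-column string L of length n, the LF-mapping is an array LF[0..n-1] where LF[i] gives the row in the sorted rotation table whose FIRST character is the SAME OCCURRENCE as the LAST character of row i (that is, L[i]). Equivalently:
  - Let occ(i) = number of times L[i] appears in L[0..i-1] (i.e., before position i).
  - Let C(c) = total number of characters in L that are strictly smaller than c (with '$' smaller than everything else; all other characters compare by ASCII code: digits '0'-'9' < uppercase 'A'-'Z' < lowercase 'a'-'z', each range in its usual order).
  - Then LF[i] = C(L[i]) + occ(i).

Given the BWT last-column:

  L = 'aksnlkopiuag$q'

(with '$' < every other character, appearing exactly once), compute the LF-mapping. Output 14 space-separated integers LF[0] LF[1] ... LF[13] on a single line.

Answer: 1 5 12 8 7 6 9 10 4 13 2 3 0 11

Derivation:
Char counts: '$':1, 'a':2, 'g':1, 'i':1, 'k':2, 'l':1, 'n':1, 'o':1, 'p':1, 'q':1, 's':1, 'u':1
C (first-col start): C('$')=0, C('a')=1, C('g')=3, C('i')=4, C('k')=5, C('l')=7, C('n')=8, C('o')=9, C('p')=10, C('q')=11, C('s')=12, C('u')=13
L[0]='a': occ=0, LF[0]=C('a')+0=1+0=1
L[1]='k': occ=0, LF[1]=C('k')+0=5+0=5
L[2]='s': occ=0, LF[2]=C('s')+0=12+0=12
L[3]='n': occ=0, LF[3]=C('n')+0=8+0=8
L[4]='l': occ=0, LF[4]=C('l')+0=7+0=7
L[5]='k': occ=1, LF[5]=C('k')+1=5+1=6
L[6]='o': occ=0, LF[6]=C('o')+0=9+0=9
L[7]='p': occ=0, LF[7]=C('p')+0=10+0=10
L[8]='i': occ=0, LF[8]=C('i')+0=4+0=4
L[9]='u': occ=0, LF[9]=C('u')+0=13+0=13
L[10]='a': occ=1, LF[10]=C('a')+1=1+1=2
L[11]='g': occ=0, LF[11]=C('g')+0=3+0=3
L[12]='$': occ=0, LF[12]=C('$')+0=0+0=0
L[13]='q': occ=0, LF[13]=C('q')+0=11+0=11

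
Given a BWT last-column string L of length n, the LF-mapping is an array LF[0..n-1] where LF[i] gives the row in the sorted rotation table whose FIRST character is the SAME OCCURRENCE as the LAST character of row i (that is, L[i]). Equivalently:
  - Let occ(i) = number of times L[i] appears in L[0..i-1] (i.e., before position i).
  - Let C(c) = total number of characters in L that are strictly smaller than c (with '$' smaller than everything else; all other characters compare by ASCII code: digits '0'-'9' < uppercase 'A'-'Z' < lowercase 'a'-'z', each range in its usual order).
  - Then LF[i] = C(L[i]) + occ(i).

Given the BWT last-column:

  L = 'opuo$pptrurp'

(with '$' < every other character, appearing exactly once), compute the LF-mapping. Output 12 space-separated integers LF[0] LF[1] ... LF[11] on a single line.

Char counts: '$':1, 'o':2, 'p':4, 'r':2, 't':1, 'u':2
C (first-col start): C('$')=0, C('o')=1, C('p')=3, C('r')=7, C('t')=9, C('u')=10
L[0]='o': occ=0, LF[0]=C('o')+0=1+0=1
L[1]='p': occ=0, LF[1]=C('p')+0=3+0=3
L[2]='u': occ=0, LF[2]=C('u')+0=10+0=10
L[3]='o': occ=1, LF[3]=C('o')+1=1+1=2
L[4]='$': occ=0, LF[4]=C('$')+0=0+0=0
L[5]='p': occ=1, LF[5]=C('p')+1=3+1=4
L[6]='p': occ=2, LF[6]=C('p')+2=3+2=5
L[7]='t': occ=0, LF[7]=C('t')+0=9+0=9
L[8]='r': occ=0, LF[8]=C('r')+0=7+0=7
L[9]='u': occ=1, LF[9]=C('u')+1=10+1=11
L[10]='r': occ=1, LF[10]=C('r')+1=7+1=8
L[11]='p': occ=3, LF[11]=C('p')+3=3+3=6

Answer: 1 3 10 2 0 4 5 9 7 11 8 6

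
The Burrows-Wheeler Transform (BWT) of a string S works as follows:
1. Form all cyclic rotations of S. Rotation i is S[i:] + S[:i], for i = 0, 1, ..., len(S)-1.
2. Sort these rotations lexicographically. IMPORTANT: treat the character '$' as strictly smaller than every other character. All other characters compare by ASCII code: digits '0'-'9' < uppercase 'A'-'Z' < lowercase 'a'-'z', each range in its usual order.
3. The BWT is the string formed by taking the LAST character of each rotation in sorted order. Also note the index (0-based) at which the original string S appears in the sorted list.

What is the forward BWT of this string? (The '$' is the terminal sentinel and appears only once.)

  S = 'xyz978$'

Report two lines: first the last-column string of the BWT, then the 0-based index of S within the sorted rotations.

All 7 rotations (rotation i = S[i:]+S[:i]):
  rot[0] = xyz978$
  rot[1] = yz978$x
  rot[2] = z978$xy
  rot[3] = 978$xyz
  rot[4] = 78$xyz9
  rot[5] = 8$xyz97
  rot[6] = $xyz978
Sorted (with $ < everything):
  sorted[0] = $xyz978  (last char: '8')
  sorted[1] = 78$xyz9  (last char: '9')
  sorted[2] = 8$xyz97  (last char: '7')
  sorted[3] = 978$xyz  (last char: 'z')
  sorted[4] = xyz978$  (last char: '$')
  sorted[5] = yz978$x  (last char: 'x')
  sorted[6] = z978$xy  (last char: 'y')
Last column: 897z$xy
Original string S is at sorted index 4

Answer: 897z$xy
4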